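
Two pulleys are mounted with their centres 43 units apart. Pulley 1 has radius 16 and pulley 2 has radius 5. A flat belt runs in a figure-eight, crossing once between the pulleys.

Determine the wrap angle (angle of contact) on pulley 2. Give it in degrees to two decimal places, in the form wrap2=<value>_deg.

wrap2=238.47_deg

crossed belt: β = asin((r1+r2)/C) = asin(21/43) = 29.2336°
wrap1 = wrap2 = π + 2β = 238.4673°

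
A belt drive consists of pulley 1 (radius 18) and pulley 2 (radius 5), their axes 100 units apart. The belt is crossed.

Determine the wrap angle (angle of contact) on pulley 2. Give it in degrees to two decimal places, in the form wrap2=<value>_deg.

crossed belt: β = asin((r1+r2)/C) = asin(23/100) = 13.2971°
wrap1 = wrap2 = π + 2β = 206.5941°

wrap2=206.59_deg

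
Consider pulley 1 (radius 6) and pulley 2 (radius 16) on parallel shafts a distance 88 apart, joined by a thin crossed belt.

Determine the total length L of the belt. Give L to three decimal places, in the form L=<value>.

L=250.644

crossed belt: β = asin((r1+r2)/C) = asin(22/88) = 14.4775°
wrap1 = wrap2 = π + 2β = 208.9550°
tangent length = C·cosβ = 85.2056
L = (r1+r2)·wrap + 2·C·cosβ = 22·3.6470 + 2·85.2056 = 250.6442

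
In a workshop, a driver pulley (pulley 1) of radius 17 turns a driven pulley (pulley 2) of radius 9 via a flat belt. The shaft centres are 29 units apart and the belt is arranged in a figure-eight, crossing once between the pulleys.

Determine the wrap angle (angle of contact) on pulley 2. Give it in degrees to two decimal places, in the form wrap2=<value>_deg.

crossed belt: β = asin((r1+r2)/C) = asin(26/29) = 63.7084°
wrap1 = wrap2 = π + 2β = 307.4169°

wrap2=307.42_deg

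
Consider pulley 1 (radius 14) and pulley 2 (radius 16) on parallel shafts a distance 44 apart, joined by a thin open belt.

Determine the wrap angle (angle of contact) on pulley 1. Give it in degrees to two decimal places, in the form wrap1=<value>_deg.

open belt: β = asin((r2−r1)/C) = asin(2/44) = 2.6053°
wrap1 = π − 2β = 174.7895°
wrap2 = π + 2β = 185.2105°

wrap1=174.79_deg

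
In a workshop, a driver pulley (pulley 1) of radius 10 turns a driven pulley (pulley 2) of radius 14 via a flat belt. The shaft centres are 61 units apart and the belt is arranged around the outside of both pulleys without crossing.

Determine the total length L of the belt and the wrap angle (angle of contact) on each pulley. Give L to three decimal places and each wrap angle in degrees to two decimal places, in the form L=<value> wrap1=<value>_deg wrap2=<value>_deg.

open belt: β = asin((r2−r1)/C) = asin(4/61) = 3.7598°
wrap1 = π − 2β = 172.4804°
wrap2 = π + 2β = 187.5196°
tangent length = C·cosβ = 60.8687
L = r1·wrap1 + r2·wrap2 + 2·C·cosβ = 10·3.0104 + 14·3.2728 + 2·60.8687 = 197.6606

L=197.661 wrap1=172.48_deg wrap2=187.52_deg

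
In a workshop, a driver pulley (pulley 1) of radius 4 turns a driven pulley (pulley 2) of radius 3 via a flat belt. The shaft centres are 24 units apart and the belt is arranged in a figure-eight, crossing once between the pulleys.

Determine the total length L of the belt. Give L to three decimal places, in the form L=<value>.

L=72.048

crossed belt: β = asin((r1+r2)/C) = asin(7/24) = 16.9578°
wrap1 = wrap2 = π + 2β = 213.9155°
tangent length = C·cosβ = 22.9565
L = (r1+r2)·wrap + 2·C·cosβ = 7·3.7335 + 2·22.9565 = 72.0477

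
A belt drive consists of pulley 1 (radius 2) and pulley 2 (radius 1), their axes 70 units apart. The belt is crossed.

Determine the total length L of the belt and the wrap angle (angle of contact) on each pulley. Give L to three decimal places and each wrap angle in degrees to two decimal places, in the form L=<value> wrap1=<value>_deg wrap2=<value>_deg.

L=149.553 wrap1=184.91_deg wrap2=184.91_deg

crossed belt: β = asin((r1+r2)/C) = asin(3/70) = 2.4563°
wrap1 = wrap2 = π + 2β = 184.9126°
tangent length = C·cosβ = 69.9357
L = (r1+r2)·wrap + 2·C·cosβ = 3·3.2273 + 2·69.9357 = 149.5534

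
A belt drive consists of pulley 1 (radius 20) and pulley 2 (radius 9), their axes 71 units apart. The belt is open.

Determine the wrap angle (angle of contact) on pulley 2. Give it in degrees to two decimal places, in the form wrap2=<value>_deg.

open belt: β = asin((r2−r1)/C) = asin(-11/71) = -8.9127°
wrap1 = π − 2β = 197.8254°
wrap2 = π + 2β = 162.1746°

wrap2=162.17_deg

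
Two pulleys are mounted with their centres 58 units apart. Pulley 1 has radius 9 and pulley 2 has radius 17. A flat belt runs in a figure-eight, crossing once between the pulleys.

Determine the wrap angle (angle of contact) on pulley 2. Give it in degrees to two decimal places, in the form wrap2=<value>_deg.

wrap2=233.27_deg

crossed belt: β = asin((r1+r2)/C) = asin(26/58) = 26.6331°
wrap1 = wrap2 = π + 2β = 233.2662°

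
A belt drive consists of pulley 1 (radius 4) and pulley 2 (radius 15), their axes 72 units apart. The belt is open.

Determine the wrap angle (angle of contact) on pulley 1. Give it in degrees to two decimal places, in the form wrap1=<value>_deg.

wrap1=162.42_deg

open belt: β = asin((r2−r1)/C) = asin(11/72) = 8.7879°
wrap1 = π − 2β = 162.4241°
wrap2 = π + 2β = 197.5759°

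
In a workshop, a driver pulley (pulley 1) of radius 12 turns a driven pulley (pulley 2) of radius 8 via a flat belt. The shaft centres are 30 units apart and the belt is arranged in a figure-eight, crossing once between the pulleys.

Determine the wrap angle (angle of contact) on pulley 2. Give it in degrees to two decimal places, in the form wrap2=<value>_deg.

wrap2=263.62_deg

crossed belt: β = asin((r1+r2)/C) = asin(20/30) = 41.8103°
wrap1 = wrap2 = π + 2β = 263.6206°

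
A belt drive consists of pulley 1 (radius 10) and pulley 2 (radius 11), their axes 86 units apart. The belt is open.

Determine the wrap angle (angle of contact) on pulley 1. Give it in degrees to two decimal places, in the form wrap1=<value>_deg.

open belt: β = asin((r2−r1)/C) = asin(1/86) = 0.6662°
wrap1 = π − 2β = 178.6675°
wrap2 = π + 2β = 181.3325°

wrap1=178.67_deg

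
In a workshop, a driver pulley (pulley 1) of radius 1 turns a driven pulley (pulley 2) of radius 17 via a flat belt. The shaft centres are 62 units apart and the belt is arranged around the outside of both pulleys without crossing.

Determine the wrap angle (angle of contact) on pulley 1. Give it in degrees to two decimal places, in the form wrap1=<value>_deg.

wrap1=150.09_deg

open belt: β = asin((r2−r1)/C) = asin(16/62) = 14.9552°
wrap1 = π − 2β = 150.0895°
wrap2 = π + 2β = 209.9105°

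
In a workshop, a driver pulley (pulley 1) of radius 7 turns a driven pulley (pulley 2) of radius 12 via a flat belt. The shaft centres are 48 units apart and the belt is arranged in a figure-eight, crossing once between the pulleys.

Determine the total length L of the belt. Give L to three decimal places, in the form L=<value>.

L=163.314

crossed belt: β = asin((r1+r2)/C) = asin(19/48) = 23.3180°
wrap1 = wrap2 = π + 2β = 226.6359°
tangent length = C·cosβ = 44.0795
L = (r1+r2)·wrap + 2·C·cosβ = 19·3.9555 + 2·44.0795 = 163.3143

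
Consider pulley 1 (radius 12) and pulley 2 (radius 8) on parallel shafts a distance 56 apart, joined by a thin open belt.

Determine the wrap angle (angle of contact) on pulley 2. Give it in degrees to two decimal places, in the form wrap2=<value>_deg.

open belt: β = asin((r2−r1)/C) = asin(-4/56) = -4.0960°
wrap1 = π − 2β = 188.1921°
wrap2 = π + 2β = 171.8079°

wrap2=171.81_deg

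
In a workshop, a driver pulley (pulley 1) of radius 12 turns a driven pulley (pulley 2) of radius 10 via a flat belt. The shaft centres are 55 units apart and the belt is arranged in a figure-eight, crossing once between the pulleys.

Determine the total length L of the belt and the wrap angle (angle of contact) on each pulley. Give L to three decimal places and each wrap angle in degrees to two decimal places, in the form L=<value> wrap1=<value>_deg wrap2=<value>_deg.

L=188.038 wrap1=227.16_deg wrap2=227.16_deg

crossed belt: β = asin((r1+r2)/C) = asin(22/55) = 23.5782°
wrap1 = wrap2 = π + 2β = 227.1564°
tangent length = C·cosβ = 50.4083
L = (r1+r2)·wrap + 2·C·cosβ = 22·3.9646 + 2·50.4083 = 188.0384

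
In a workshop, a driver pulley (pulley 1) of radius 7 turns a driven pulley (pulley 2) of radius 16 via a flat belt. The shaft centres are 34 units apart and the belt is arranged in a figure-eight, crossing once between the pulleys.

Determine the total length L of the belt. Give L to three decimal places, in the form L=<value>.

L=156.513

crossed belt: β = asin((r1+r2)/C) = asin(23/34) = 42.5685°
wrap1 = wrap2 = π + 2β = 265.1369°
tangent length = C·cosβ = 25.0400
L = (r1+r2)·wrap + 2·C·cosβ = 23·4.6275 + 2·25.0400 = 156.5127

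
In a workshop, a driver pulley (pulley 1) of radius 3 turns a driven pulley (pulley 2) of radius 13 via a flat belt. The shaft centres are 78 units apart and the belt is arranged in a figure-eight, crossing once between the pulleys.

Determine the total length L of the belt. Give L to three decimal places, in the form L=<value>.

crossed belt: β = asin((r1+r2)/C) = asin(16/78) = 11.8370°
wrap1 = wrap2 = π + 2β = 203.6740°
tangent length = C·cosβ = 76.3413
L = (r1+r2)·wrap + 2·C·cosβ = 16·3.5548 + 2·76.3413 = 209.5592

L=209.559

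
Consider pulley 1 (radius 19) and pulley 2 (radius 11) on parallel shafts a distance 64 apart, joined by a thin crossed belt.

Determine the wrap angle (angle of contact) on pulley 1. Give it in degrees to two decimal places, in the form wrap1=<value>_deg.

wrap1=235.91_deg

crossed belt: β = asin((r1+r2)/C) = asin(30/64) = 27.9532°
wrap1 = wrap2 = π + 2β = 235.9064°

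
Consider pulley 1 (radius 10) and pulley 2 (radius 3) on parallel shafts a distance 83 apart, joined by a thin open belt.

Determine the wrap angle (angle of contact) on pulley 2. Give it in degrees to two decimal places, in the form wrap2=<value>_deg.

open belt: β = asin((r2−r1)/C) = asin(-7/83) = -4.8379°
wrap1 = π − 2β = 189.6758°
wrap2 = π + 2β = 170.3242°

wrap2=170.32_deg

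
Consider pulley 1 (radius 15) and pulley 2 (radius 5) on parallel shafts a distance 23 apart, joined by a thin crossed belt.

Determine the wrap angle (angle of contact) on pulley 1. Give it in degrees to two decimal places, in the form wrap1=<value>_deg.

wrap1=300.82_deg

crossed belt: β = asin((r1+r2)/C) = asin(20/23) = 60.4082°
wrap1 = wrap2 = π + 2β = 300.8163°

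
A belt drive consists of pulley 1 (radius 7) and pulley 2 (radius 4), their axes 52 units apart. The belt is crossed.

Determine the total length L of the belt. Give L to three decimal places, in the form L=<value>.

L=140.893

crossed belt: β = asin((r1+r2)/C) = asin(11/52) = 12.2125°
wrap1 = wrap2 = π + 2β = 204.4251°
tangent length = C·cosβ = 50.8232
L = (r1+r2)·wrap + 2·C·cosβ = 11·3.5679 + 2·50.8232 = 140.8932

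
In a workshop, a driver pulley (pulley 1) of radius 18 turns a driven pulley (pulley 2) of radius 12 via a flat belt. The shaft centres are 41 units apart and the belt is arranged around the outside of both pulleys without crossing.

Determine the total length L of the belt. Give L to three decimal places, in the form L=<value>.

open belt: β = asin((r2−r1)/C) = asin(-6/41) = -8.4150°
wrap1 = π − 2β = 196.8299°
wrap2 = π + 2β = 163.1701°
tangent length = C·cosβ = 40.5586
L = r1·wrap1 + r2·wrap2 + 2·C·cosβ = 18·3.4353 + 12·2.8479 + 2·40.5586 = 177.1274

L=177.127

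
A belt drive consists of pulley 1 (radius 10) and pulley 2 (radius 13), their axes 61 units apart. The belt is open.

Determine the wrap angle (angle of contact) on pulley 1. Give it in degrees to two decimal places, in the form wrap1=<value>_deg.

wrap1=174.36_deg

open belt: β = asin((r2−r1)/C) = asin(3/61) = 2.8190°
wrap1 = π − 2β = 174.3621°
wrap2 = π + 2β = 185.6379°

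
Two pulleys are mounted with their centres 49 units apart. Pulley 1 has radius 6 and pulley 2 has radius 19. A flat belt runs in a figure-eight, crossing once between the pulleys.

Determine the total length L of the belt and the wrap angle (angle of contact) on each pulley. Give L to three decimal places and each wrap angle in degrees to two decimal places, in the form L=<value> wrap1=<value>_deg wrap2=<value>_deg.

crossed belt: β = asin((r1+r2)/C) = asin(25/49) = 30.6774°
wrap1 = wrap2 = π + 2β = 241.3548°
tangent length = C·cosβ = 42.1426
L = (r1+r2)·wrap + 2·C·cosβ = 25·4.2124 + 2·42.1426 = 189.5961

L=189.596 wrap1=241.35_deg wrap2=241.35_deg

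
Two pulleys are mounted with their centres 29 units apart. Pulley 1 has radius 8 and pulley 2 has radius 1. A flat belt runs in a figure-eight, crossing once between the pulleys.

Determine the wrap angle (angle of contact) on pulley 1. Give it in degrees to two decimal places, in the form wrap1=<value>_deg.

crossed belt: β = asin((r1+r2)/C) = asin(9/29) = 18.0800°
wrap1 = wrap2 = π + 2β = 216.1600°

wrap1=216.16_deg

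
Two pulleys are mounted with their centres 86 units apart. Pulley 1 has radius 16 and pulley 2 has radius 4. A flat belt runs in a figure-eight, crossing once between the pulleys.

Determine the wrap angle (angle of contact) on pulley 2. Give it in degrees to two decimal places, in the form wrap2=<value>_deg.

crossed belt: β = asin((r1+r2)/C) = asin(20/86) = 13.4477°
wrap1 = wrap2 = π + 2β = 206.8955°

wrap2=206.90_deg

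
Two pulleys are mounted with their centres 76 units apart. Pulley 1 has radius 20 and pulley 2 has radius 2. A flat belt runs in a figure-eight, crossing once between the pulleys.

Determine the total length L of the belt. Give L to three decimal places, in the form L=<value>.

L=227.529

crossed belt: β = asin((r1+r2)/C) = asin(22/76) = 16.8264°
wrap1 = wrap2 = π + 2β = 213.6529°
tangent length = C·cosβ = 72.7461
L = (r1+r2)·wrap + 2·C·cosβ = 22·3.7289 + 2·72.7461 = 227.5291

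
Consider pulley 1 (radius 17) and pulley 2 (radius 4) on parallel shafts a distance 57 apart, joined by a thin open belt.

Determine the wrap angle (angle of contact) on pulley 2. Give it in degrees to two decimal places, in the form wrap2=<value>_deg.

wrap2=153.63_deg

open belt: β = asin((r2−r1)/C) = asin(-13/57) = -13.1835°
wrap1 = π − 2β = 206.3670°
wrap2 = π + 2β = 153.6330°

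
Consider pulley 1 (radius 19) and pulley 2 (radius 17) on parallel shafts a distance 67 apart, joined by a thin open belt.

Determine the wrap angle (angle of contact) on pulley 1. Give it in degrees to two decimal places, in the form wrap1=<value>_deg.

wrap1=183.42_deg

open belt: β = asin((r2−r1)/C) = asin(-2/67) = -1.7106°
wrap1 = π − 2β = 183.4212°
wrap2 = π + 2β = 176.5788°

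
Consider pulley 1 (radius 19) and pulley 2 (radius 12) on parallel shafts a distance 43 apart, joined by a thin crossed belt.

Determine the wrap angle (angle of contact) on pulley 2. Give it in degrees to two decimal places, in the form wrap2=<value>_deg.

crossed belt: β = asin((r1+r2)/C) = asin(31/43) = 46.1313°
wrap1 = wrap2 = π + 2β = 272.2627°

wrap2=272.26_deg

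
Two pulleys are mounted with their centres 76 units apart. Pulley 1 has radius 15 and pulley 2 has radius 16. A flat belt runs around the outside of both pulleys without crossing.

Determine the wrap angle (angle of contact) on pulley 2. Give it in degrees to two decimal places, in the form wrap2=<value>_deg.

open belt: β = asin((r2−r1)/C) = asin(1/76) = 0.7539°
wrap1 = π − 2β = 178.4922°
wrap2 = π + 2β = 181.5078°

wrap2=181.51_deg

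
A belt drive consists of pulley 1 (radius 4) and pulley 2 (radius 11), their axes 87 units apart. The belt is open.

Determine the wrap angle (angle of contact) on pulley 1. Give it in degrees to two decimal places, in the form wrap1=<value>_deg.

open belt: β = asin((r2−r1)/C) = asin(7/87) = 4.6150°
wrap1 = π − 2β = 170.7700°
wrap2 = π + 2β = 189.2300°

wrap1=170.77_deg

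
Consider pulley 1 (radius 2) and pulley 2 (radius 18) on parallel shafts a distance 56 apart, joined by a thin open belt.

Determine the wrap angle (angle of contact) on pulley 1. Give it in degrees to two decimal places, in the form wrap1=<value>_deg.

open belt: β = asin((r2−r1)/C) = asin(16/56) = 16.6015°
wrap1 = π − 2β = 146.7969°
wrap2 = π + 2β = 213.2031°

wrap1=146.80_deg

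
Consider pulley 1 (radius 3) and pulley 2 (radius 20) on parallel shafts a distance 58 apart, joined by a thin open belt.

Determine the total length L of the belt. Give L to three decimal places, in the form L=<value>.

L=193.276

open belt: β = asin((r2−r1)/C) = asin(17/58) = 17.0438°
wrap1 = π − 2β = 145.9123°
wrap2 = π + 2β = 214.0877°
tangent length = C·cosβ = 55.4527
L = r1·wrap1 + r2·wrap2 + 2·C·cosβ = 3·2.5467 + 20·3.7365 + 2·55.4527 = 193.2760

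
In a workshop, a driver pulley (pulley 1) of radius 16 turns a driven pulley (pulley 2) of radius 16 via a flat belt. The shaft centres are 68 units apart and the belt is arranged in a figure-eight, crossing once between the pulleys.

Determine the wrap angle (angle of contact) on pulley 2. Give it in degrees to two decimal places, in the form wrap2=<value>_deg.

crossed belt: β = asin((r1+r2)/C) = asin(32/68) = 28.0725°
wrap1 = wrap2 = π + 2β = 236.1450°

wrap2=236.14_deg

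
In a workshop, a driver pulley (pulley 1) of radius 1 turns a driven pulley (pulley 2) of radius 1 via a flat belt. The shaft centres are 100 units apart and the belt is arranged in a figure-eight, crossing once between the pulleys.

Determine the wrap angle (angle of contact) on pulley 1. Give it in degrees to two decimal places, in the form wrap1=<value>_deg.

crossed belt: β = asin((r1+r2)/C) = asin(2/100) = 1.1460°
wrap1 = wrap2 = π + 2β = 182.2920°

wrap1=182.29_deg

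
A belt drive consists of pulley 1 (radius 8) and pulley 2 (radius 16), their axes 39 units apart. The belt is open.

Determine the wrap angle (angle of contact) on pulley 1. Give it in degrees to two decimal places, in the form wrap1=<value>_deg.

wrap1=156.33_deg

open belt: β = asin((r2−r1)/C) = asin(8/39) = 11.8370°
wrap1 = π − 2β = 156.3260°
wrap2 = π + 2β = 203.6740°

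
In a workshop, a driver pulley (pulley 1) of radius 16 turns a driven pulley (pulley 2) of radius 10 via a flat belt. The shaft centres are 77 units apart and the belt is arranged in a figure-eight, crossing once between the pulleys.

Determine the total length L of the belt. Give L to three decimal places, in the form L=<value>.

crossed belt: β = asin((r1+r2)/C) = asin(26/77) = 19.7345°
wrap1 = wrap2 = π + 2β = 219.4690°
tangent length = C·cosβ = 72.4776
L = (r1+r2)·wrap + 2·C·cosβ = 26·3.8305 + 2·72.4776 = 244.5471

L=244.547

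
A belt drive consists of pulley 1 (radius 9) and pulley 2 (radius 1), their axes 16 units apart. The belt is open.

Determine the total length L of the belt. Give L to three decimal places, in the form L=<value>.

open belt: β = asin((r2−r1)/C) = asin(-8/16) = -30.0000°
wrap1 = π − 2β = 240.0000°
wrap2 = π + 2β = 120.0000°
tangent length = C·cosβ = 13.8564
L = r1·wrap1 + r2·wrap2 + 2·C·cosβ = 9·4.1888 + 1·2.0944 + 2·13.8564 = 67.5063

L=67.506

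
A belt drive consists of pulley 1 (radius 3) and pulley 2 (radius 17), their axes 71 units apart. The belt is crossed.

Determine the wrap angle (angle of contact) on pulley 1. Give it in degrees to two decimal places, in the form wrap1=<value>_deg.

wrap1=212.72_deg

crossed belt: β = asin((r1+r2)/C) = asin(20/71) = 16.3611°
wrap1 = wrap2 = π + 2β = 212.7222°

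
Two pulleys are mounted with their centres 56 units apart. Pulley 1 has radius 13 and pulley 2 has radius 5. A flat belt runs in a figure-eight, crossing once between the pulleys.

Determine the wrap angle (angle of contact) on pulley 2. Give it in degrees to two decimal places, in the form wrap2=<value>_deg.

wrap2=217.50_deg

crossed belt: β = asin((r1+r2)/C) = asin(18/56) = 18.7493°
wrap1 = wrap2 = π + 2β = 217.4987°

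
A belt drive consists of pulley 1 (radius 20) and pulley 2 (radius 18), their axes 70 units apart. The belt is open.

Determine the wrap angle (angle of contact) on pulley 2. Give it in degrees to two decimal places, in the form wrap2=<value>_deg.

open belt: β = asin((r2−r1)/C) = asin(-2/70) = -1.6372°
wrap1 = π − 2β = 183.2745°
wrap2 = π + 2β = 176.7255°

wrap2=176.73_deg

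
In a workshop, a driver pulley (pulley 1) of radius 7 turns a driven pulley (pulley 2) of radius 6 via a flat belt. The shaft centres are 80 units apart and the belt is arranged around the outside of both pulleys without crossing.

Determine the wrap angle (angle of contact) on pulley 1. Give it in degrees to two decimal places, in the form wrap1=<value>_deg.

open belt: β = asin((r2−r1)/C) = asin(-1/80) = -0.7162°
wrap1 = π − 2β = 181.4324°
wrap2 = π + 2β = 178.5676°

wrap1=181.43_deg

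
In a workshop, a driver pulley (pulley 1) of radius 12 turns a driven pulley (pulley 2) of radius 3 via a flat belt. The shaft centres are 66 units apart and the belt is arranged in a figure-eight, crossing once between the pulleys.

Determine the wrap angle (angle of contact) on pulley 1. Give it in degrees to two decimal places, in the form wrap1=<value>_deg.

wrap1=206.27_deg

crossed belt: β = asin((r1+r2)/C) = asin(15/66) = 13.1366°
wrap1 = wrap2 = π + 2β = 206.2731°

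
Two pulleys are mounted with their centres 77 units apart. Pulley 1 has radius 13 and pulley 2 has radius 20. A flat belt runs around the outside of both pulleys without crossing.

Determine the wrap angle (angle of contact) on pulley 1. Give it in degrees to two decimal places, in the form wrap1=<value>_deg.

open belt: β = asin((r2−r1)/C) = asin(7/77) = 5.2159°
wrap1 = π − 2β = 169.5682°
wrap2 = π + 2β = 190.4318°

wrap1=169.57_deg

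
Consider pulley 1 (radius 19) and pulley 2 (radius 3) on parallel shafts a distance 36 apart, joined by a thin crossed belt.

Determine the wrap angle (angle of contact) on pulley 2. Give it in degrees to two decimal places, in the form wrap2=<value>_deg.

crossed belt: β = asin((r1+r2)/C) = asin(22/36) = 37.6699°
wrap1 = wrap2 = π + 2β = 255.3398°

wrap2=255.34_deg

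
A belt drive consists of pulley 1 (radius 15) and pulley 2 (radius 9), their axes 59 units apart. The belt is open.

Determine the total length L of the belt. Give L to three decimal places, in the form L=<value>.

L=194.009

open belt: β = asin((r2−r1)/C) = asin(-6/59) = -5.8368°
wrap1 = π − 2β = 191.6736°
wrap2 = π + 2β = 168.3264°
tangent length = C·cosβ = 58.6941
L = r1·wrap1 + r2·wrap2 + 2·C·cosβ = 15·3.3453 + 9·2.9379 + 2·58.6941 = 194.0089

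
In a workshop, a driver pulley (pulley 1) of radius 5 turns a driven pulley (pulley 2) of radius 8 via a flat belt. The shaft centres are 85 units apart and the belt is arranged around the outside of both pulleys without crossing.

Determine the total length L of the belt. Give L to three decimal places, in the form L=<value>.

open belt: β = asin((r2−r1)/C) = asin(3/85) = 2.0226°
wrap1 = π − 2β = 175.9548°
wrap2 = π + 2β = 184.0452°
tangent length = C·cosβ = 84.9470
L = r1·wrap1 + r2·wrap2 + 2·C·cosβ = 5·3.0710 + 8·3.2122 + 2·84.9470 = 210.9466

L=210.947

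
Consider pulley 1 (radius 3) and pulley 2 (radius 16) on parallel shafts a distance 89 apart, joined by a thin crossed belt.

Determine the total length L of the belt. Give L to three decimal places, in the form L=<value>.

L=241.762

crossed belt: β = asin((r1+r2)/C) = asin(19/89) = 12.3266°
wrap1 = wrap2 = π + 2β = 204.6531°
tangent length = C·cosβ = 86.9483
L = (r1+r2)·wrap + 2·C·cosβ = 19·3.5719 + 2·86.9483 = 241.7621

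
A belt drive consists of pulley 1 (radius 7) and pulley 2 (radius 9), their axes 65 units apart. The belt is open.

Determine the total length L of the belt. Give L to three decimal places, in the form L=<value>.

L=180.327

open belt: β = asin((r2−r1)/C) = asin(2/65) = 1.7632°
wrap1 = π − 2β = 176.4735°
wrap2 = π + 2β = 183.5265°
tangent length = C·cosβ = 64.9692
L = r1·wrap1 + r2·wrap2 + 2·C·cosβ = 7·3.0800 + 9·3.2031 + 2·64.9692 = 180.3270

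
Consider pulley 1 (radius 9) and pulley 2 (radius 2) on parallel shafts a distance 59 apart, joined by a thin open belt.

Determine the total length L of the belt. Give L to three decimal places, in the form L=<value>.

open belt: β = asin((r2−r1)/C) = asin(-7/59) = -6.8139°
wrap1 = π − 2β = 193.6277°
wrap2 = π + 2β = 166.3723°
tangent length = C·cosβ = 58.5833
L = r1·wrap1 + r2·wrap2 + 2·C·cosβ = 9·3.3794 + 2·2.9037 + 2·58.5833 = 153.3890

L=153.389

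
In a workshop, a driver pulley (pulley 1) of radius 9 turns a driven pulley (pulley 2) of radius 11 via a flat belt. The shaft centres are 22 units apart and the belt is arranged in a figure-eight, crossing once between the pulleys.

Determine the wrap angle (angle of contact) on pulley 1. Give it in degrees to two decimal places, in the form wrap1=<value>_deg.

crossed belt: β = asin((r1+r2)/C) = asin(20/22) = 65.3800°
wrap1 = wrap2 = π + 2β = 310.7600°

wrap1=310.76_deg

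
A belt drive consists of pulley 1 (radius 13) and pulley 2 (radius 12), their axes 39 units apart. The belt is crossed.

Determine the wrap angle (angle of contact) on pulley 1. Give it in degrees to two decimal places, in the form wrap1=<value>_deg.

crossed belt: β = asin((r1+r2)/C) = asin(25/39) = 39.8683°
wrap1 = wrap2 = π + 2β = 259.7367°

wrap1=259.74_deg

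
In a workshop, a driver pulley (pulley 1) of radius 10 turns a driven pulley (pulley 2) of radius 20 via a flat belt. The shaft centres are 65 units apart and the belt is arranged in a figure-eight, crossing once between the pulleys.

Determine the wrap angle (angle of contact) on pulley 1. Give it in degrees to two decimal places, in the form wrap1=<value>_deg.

wrap1=234.97_deg

crossed belt: β = asin((r1+r2)/C) = asin(30/65) = 27.4864°
wrap1 = wrap2 = π + 2β = 234.9729°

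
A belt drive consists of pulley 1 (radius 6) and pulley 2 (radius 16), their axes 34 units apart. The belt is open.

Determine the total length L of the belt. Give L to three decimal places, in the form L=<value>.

L=140.078

open belt: β = asin((r2−r1)/C) = asin(10/34) = 17.1046°
wrap1 = π − 2β = 145.7907°
wrap2 = π + 2β = 214.2093°
tangent length = C·cosβ = 32.4962
L = r1·wrap1 + r2·wrap2 + 2·C·cosβ = 6·2.5445 + 16·3.7387 + 2·32.4962 = 140.0780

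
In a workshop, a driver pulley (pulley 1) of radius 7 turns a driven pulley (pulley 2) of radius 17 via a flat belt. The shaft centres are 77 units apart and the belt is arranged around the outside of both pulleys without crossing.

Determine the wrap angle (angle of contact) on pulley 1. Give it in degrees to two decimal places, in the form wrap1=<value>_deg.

open belt: β = asin((r2−r1)/C) = asin(10/77) = 7.4621°
wrap1 = π − 2β = 165.0758°
wrap2 = π + 2β = 194.9242°

wrap1=165.08_deg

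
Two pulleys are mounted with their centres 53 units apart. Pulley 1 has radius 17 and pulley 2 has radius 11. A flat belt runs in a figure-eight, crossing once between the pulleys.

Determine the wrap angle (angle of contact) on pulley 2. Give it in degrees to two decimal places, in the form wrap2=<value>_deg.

wrap2=243.78_deg

crossed belt: β = asin((r1+r2)/C) = asin(28/53) = 31.8908°
wrap1 = wrap2 = π + 2β = 243.7816°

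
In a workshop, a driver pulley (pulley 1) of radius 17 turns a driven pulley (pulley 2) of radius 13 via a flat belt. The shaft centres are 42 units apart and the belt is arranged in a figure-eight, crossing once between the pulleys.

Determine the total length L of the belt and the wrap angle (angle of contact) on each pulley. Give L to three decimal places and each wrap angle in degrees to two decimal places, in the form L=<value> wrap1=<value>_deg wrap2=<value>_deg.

crossed belt: β = asin((r1+r2)/C) = asin(30/42) = 45.5847°
wrap1 = wrap2 = π + 2β = 271.1694°
tangent length = C·cosβ = 29.3939
L = (r1+r2)·wrap + 2·C·cosβ = 30·4.7328 + 2·29.3939 = 200.7717

L=200.772 wrap1=271.17_deg wrap2=271.17_deg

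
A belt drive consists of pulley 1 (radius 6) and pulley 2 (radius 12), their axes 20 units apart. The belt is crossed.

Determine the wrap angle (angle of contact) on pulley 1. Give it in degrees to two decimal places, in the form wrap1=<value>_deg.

wrap1=308.32_deg

crossed belt: β = asin((r1+r2)/C) = asin(18/20) = 64.1581°
wrap1 = wrap2 = π + 2β = 308.3161°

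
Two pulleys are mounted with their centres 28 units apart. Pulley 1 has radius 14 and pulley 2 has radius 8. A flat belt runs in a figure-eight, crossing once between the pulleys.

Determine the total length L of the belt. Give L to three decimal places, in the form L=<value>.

L=143.525

crossed belt: β = asin((r1+r2)/C) = asin(22/28) = 51.7868°
wrap1 = wrap2 = π + 2β = 283.5736°
tangent length = C·cosβ = 17.3205
L = (r1+r2)·wrap + 2·C·cosβ = 22·4.9493 + 2·17.3205 = 143.5255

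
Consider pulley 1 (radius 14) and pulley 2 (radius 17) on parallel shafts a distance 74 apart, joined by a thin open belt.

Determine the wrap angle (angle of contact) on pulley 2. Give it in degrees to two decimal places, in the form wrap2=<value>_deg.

open belt: β = asin((r2−r1)/C) = asin(3/74) = 2.3234°
wrap1 = π − 2β = 175.3531°
wrap2 = π + 2β = 184.6469°

wrap2=184.65_deg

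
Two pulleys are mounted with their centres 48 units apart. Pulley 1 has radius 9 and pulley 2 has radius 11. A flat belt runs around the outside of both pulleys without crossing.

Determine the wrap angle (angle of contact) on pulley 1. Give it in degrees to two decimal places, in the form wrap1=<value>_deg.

open belt: β = asin((r2−r1)/C) = asin(2/48) = 2.3880°
wrap1 = π − 2β = 175.2240°
wrap2 = π + 2β = 184.7760°

wrap1=175.22_deg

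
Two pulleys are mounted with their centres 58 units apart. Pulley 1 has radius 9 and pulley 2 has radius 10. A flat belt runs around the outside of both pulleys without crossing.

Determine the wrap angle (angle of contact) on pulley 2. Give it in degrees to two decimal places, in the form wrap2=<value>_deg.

open belt: β = asin((r2−r1)/C) = asin(1/58) = 0.9879°
wrap1 = π − 2β = 178.0242°
wrap2 = π + 2β = 181.9758°

wrap2=181.98_deg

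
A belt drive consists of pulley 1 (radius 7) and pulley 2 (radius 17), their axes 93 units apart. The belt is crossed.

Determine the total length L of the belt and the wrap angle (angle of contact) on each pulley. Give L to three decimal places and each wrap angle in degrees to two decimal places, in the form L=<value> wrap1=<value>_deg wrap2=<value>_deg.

L=267.627 wrap1=209.91_deg wrap2=209.91_deg

crossed belt: β = asin((r1+r2)/C) = asin(24/93) = 14.9552°
wrap1 = wrap2 = π + 2β = 209.9105°
tangent length = C·cosβ = 89.8499
L = (r1+r2)·wrap + 2·C·cosβ = 24·3.6636 + 2·89.8499 = 267.6269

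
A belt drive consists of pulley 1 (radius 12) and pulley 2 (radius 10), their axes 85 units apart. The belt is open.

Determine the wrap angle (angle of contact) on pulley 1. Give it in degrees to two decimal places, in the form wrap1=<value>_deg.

wrap1=182.70_deg

open belt: β = asin((r2−r1)/C) = asin(-2/85) = -1.3483°
wrap1 = π − 2β = 182.6965°
wrap2 = π + 2β = 177.3035°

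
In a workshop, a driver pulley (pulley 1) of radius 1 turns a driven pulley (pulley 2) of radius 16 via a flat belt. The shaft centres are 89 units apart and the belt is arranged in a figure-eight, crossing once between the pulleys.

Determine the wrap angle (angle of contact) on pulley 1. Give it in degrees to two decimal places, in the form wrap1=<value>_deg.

wrap1=202.02_deg

crossed belt: β = asin((r1+r2)/C) = asin(17/89) = 11.0118°
wrap1 = wrap2 = π + 2β = 202.0236°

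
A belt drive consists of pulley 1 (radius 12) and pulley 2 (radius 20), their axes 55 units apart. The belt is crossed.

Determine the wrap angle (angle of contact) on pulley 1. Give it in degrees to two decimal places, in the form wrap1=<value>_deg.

wrap1=251.16_deg

crossed belt: β = asin((r1+r2)/C) = asin(32/55) = 35.5785°
wrap1 = wrap2 = π + 2β = 251.1571°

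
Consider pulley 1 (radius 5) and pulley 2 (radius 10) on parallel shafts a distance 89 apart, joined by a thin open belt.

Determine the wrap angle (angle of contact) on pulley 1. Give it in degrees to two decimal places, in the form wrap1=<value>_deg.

wrap1=173.56_deg

open belt: β = asin((r2−r1)/C) = asin(5/89) = 3.2206°
wrap1 = π − 2β = 173.5589°
wrap2 = π + 2β = 186.4411°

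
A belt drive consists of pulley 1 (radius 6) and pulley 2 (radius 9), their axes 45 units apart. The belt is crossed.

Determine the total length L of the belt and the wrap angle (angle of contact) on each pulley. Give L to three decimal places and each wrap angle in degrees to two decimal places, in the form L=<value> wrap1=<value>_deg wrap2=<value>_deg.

crossed belt: β = asin((r1+r2)/C) = asin(15/45) = 19.4712°
wrap1 = wrap2 = π + 2β = 218.9424°
tangent length = C·cosβ = 42.4264
L = (r1+r2)·wrap + 2·C·cosβ = 15·3.8213 + 2·42.4264 = 142.1718

L=142.172 wrap1=218.94_deg wrap2=218.94_deg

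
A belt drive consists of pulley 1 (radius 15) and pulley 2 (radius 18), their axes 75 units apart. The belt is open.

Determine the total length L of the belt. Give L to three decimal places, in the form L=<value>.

open belt: β = asin((r2−r1)/C) = asin(3/75) = 2.2924°
wrap1 = π − 2β = 175.4151°
wrap2 = π + 2β = 184.5849°
tangent length = C·cosβ = 74.9400
L = r1·wrap1 + r2·wrap2 + 2·C·cosβ = 15·3.0616 + 18·3.2216 + 2·74.9400 = 253.7926

L=253.793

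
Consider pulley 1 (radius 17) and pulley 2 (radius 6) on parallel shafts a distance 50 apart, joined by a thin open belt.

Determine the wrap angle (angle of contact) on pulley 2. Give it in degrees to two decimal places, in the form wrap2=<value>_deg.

wrap2=154.58_deg

open belt: β = asin((r2−r1)/C) = asin(-11/50) = -12.7090°
wrap1 = π − 2β = 205.4181°
wrap2 = π + 2β = 154.5819°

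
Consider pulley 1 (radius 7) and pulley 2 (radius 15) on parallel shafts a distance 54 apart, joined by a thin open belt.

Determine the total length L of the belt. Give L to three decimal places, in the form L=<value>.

open belt: β = asin((r2−r1)/C) = asin(8/54) = 8.5196°
wrap1 = π − 2β = 162.9608°
wrap2 = π + 2β = 197.0392°
tangent length = C·cosβ = 53.4041
L = r1·wrap1 + r2·wrap2 + 2·C·cosβ = 7·2.8442 + 15·3.4390 + 2·53.4041 = 178.3024

L=178.302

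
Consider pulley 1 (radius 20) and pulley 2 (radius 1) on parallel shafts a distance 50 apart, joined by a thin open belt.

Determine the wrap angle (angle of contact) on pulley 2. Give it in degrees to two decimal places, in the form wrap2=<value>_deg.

wrap2=135.33_deg

open belt: β = asin((r2−r1)/C) = asin(-19/50) = -22.3337°
wrap1 = π − 2β = 224.6674°
wrap2 = π + 2β = 135.3326°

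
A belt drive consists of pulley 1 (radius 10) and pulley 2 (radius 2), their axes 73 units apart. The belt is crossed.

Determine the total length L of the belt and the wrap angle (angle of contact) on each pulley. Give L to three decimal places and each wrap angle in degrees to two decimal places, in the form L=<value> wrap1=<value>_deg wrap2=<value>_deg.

crossed belt: β = asin((r1+r2)/C) = asin(12/73) = 9.4614°
wrap1 = wrap2 = π + 2β = 198.9229°
tangent length = C·cosβ = 72.0069
L = (r1+r2)·wrap + 2·C·cosβ = 12·3.4719 + 2·72.0069 = 185.6762

L=185.676 wrap1=198.92_deg wrap2=198.92_deg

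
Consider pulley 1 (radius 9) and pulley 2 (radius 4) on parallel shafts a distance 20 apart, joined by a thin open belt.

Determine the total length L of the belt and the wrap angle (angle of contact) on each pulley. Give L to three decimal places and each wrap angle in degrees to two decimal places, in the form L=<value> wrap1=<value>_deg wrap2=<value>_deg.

L=82.097 wrap1=208.96_deg wrap2=151.04_deg

open belt: β = asin((r2−r1)/C) = asin(-5/20) = -14.4775°
wrap1 = π − 2β = 208.9550°
wrap2 = π + 2β = 151.0450°
tangent length = C·cosβ = 19.3649
L = r1·wrap1 + r2·wrap2 + 2·C·cosβ = 9·3.6470 + 4·2.6362 + 2·19.3649 = 82.0973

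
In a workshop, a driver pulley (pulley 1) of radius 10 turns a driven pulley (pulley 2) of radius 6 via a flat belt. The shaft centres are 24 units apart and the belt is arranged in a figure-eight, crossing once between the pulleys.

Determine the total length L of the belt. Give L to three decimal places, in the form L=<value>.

L=109.394

crossed belt: β = asin((r1+r2)/C) = asin(16/24) = 41.8103°
wrap1 = wrap2 = π + 2β = 263.6206°
tangent length = C·cosβ = 17.8885
L = (r1+r2)·wrap + 2·C·cosβ = 16·4.6010 + 2·17.8885 = 109.3939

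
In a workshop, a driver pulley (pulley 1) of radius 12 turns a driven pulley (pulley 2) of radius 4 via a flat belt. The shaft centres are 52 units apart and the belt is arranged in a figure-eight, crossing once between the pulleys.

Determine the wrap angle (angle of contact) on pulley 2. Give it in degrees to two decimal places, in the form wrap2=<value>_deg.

wrap2=215.84_deg

crossed belt: β = asin((r1+r2)/C) = asin(16/52) = 17.9202°
wrap1 = wrap2 = π + 2β = 215.8404°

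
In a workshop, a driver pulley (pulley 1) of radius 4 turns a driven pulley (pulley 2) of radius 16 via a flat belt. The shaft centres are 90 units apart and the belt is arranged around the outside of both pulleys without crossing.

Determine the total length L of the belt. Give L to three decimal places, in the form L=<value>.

L=244.434

open belt: β = asin((r2−r1)/C) = asin(12/90) = 7.6623°
wrap1 = π − 2β = 164.6755°
wrap2 = π + 2β = 195.3245°
tangent length = C·cosβ = 89.1964
L = r1·wrap1 + r2·wrap2 + 2·C·cosβ = 4·2.8741 + 16·3.4091 + 2·89.1964 = 244.4342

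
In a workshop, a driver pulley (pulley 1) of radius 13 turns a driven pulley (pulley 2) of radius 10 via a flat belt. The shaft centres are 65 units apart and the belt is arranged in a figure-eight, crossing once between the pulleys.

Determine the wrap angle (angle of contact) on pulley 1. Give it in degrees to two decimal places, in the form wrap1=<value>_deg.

wrap1=221.45_deg

crossed belt: β = asin((r1+r2)/C) = asin(23/65) = 20.7227°
wrap1 = wrap2 = π + 2β = 221.4455°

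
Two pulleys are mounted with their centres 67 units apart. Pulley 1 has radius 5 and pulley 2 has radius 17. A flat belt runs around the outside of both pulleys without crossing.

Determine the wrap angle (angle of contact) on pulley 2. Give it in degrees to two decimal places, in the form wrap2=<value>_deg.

open belt: β = asin((r2−r1)/C) = asin(12/67) = 10.3176°
wrap1 = π − 2β = 159.3648°
wrap2 = π + 2β = 200.6352°

wrap2=200.64_deg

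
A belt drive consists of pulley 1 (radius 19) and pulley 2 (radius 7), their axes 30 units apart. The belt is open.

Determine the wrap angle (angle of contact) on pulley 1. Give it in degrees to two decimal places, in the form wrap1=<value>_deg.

open belt: β = asin((r2−r1)/C) = asin(-12/30) = -23.5782°
wrap1 = π − 2β = 227.1564°
wrap2 = π + 2β = 132.8436°

wrap1=227.16_deg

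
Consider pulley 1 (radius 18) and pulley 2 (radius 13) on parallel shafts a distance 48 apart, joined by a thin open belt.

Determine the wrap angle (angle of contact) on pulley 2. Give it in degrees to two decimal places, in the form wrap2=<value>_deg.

open belt: β = asin((r2−r1)/C) = asin(-5/48) = -5.9792°
wrap1 = π − 2β = 191.9583°
wrap2 = π + 2β = 168.0417°

wrap2=168.04_deg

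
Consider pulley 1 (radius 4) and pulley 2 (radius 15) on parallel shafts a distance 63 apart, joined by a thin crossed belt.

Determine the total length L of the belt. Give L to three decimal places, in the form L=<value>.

crossed belt: β = asin((r1+r2)/C) = asin(19/63) = 17.5530°
wrap1 = wrap2 = π + 2β = 215.1059°
tangent length = C·cosβ = 60.0666
L = (r1+r2)·wrap + 2·C·cosβ = 19·3.7543 + 2·60.0666 = 191.4651

L=191.465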